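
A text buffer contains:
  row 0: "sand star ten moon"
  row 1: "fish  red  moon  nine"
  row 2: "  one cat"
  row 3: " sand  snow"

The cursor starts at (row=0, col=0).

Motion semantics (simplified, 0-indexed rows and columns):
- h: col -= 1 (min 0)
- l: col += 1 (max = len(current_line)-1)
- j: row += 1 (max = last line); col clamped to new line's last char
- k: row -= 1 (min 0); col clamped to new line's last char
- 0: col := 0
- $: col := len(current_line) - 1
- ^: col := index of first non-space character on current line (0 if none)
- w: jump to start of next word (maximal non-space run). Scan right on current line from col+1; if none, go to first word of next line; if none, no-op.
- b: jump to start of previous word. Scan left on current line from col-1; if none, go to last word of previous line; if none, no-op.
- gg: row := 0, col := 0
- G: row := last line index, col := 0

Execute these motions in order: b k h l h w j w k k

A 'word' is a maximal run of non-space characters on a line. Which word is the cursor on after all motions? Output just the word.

Answer: star

Derivation:
After 1 (b): row=0 col=0 char='s'
After 2 (k): row=0 col=0 char='s'
After 3 (h): row=0 col=0 char='s'
After 4 (l): row=0 col=1 char='a'
After 5 (h): row=0 col=0 char='s'
After 6 (w): row=0 col=5 char='s'
After 7 (j): row=1 col=5 char='_'
After 8 (w): row=1 col=6 char='r'
After 9 (k): row=0 col=6 char='t'
After 10 (k): row=0 col=6 char='t'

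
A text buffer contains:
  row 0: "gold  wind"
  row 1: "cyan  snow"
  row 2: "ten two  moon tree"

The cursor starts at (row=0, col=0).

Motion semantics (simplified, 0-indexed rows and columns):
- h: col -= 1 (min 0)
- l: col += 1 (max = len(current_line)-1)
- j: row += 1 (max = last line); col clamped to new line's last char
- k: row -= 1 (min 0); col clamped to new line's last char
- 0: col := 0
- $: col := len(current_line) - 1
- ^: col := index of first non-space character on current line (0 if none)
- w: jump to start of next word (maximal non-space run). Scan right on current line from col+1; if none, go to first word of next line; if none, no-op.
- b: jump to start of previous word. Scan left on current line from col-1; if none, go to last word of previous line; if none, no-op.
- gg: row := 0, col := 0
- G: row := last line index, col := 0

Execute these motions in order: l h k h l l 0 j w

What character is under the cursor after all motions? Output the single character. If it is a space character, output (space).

Answer: s

Derivation:
After 1 (l): row=0 col=1 char='o'
After 2 (h): row=0 col=0 char='g'
After 3 (k): row=0 col=0 char='g'
After 4 (h): row=0 col=0 char='g'
After 5 (l): row=0 col=1 char='o'
After 6 (l): row=0 col=2 char='l'
After 7 (0): row=0 col=0 char='g'
After 8 (j): row=1 col=0 char='c'
After 9 (w): row=1 col=6 char='s'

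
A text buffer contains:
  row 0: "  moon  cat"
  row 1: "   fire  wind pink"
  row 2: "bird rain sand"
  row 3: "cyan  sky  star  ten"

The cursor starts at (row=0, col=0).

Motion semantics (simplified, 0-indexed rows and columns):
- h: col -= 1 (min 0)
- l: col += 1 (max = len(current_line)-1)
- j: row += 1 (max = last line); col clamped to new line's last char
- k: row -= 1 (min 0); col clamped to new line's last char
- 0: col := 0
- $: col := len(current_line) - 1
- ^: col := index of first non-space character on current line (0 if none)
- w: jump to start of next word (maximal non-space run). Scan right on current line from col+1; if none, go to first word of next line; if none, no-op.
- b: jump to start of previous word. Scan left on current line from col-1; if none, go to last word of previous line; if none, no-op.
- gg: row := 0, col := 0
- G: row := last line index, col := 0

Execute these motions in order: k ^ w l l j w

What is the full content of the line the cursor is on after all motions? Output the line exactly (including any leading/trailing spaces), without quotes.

After 1 (k): row=0 col=0 char='_'
After 2 (^): row=0 col=2 char='m'
After 3 (w): row=0 col=8 char='c'
After 4 (l): row=0 col=9 char='a'
After 5 (l): row=0 col=10 char='t'
After 6 (j): row=1 col=10 char='i'
After 7 (w): row=1 col=14 char='p'

Answer:    fire  wind pink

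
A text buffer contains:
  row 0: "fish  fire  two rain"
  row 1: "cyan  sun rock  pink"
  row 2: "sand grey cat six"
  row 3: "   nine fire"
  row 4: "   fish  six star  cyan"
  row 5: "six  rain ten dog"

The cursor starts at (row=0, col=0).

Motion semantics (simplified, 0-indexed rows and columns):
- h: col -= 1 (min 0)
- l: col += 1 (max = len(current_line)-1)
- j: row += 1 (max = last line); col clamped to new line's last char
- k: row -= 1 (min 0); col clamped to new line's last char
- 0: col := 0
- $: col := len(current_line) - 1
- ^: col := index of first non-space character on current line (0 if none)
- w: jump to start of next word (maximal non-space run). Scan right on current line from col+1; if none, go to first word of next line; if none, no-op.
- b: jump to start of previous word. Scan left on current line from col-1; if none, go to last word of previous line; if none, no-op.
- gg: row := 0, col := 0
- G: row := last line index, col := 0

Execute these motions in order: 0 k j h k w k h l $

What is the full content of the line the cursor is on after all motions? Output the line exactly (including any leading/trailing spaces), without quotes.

After 1 (0): row=0 col=0 char='f'
After 2 (k): row=0 col=0 char='f'
After 3 (j): row=1 col=0 char='c'
After 4 (h): row=1 col=0 char='c'
After 5 (k): row=0 col=0 char='f'
After 6 (w): row=0 col=6 char='f'
After 7 (k): row=0 col=6 char='f'
After 8 (h): row=0 col=5 char='_'
After 9 (l): row=0 col=6 char='f'
After 10 ($): row=0 col=19 char='n'

Answer: fish  fire  two rain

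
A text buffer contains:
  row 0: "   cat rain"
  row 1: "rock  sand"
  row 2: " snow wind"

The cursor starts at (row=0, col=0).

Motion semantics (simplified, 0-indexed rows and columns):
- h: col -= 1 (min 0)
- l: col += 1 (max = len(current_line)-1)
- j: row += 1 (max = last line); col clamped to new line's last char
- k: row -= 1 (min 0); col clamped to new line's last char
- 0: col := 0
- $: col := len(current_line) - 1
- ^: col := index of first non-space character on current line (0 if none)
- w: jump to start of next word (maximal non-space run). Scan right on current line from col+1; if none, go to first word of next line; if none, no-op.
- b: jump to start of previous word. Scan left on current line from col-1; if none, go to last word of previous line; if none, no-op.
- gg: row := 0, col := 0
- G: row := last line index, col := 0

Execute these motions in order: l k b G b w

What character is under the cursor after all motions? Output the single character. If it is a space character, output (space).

Answer: s

Derivation:
After 1 (l): row=0 col=1 char='_'
After 2 (k): row=0 col=1 char='_'
After 3 (b): row=0 col=1 char='_'
After 4 (G): row=2 col=0 char='_'
After 5 (b): row=1 col=6 char='s'
After 6 (w): row=2 col=1 char='s'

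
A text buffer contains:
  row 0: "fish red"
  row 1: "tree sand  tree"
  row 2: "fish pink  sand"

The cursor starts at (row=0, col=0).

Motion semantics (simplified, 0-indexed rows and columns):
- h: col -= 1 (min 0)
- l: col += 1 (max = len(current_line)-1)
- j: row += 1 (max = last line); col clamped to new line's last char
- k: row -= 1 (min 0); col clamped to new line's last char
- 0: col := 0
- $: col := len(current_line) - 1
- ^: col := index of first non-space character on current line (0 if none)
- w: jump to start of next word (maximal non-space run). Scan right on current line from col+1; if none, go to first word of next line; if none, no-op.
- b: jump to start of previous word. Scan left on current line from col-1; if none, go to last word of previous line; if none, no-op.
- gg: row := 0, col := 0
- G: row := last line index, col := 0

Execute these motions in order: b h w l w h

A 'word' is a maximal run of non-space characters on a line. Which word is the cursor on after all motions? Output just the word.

After 1 (b): row=0 col=0 char='f'
After 2 (h): row=0 col=0 char='f'
After 3 (w): row=0 col=5 char='r'
After 4 (l): row=0 col=6 char='e'
After 5 (w): row=1 col=0 char='t'
After 6 (h): row=1 col=0 char='t'

Answer: tree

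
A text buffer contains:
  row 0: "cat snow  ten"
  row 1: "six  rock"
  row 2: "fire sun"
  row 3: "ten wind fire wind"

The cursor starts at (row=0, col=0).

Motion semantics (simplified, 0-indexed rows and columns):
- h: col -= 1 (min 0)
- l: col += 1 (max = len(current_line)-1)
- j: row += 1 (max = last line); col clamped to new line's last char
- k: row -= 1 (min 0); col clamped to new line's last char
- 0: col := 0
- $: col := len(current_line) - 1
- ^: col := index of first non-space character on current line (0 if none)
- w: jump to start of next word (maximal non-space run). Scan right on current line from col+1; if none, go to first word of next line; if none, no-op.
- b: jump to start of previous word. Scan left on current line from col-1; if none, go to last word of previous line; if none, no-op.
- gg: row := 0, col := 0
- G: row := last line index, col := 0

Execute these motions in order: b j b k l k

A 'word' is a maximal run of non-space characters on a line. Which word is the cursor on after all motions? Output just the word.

After 1 (b): row=0 col=0 char='c'
After 2 (j): row=1 col=0 char='s'
After 3 (b): row=0 col=10 char='t'
After 4 (k): row=0 col=10 char='t'
After 5 (l): row=0 col=11 char='e'
After 6 (k): row=0 col=11 char='e'

Answer: ten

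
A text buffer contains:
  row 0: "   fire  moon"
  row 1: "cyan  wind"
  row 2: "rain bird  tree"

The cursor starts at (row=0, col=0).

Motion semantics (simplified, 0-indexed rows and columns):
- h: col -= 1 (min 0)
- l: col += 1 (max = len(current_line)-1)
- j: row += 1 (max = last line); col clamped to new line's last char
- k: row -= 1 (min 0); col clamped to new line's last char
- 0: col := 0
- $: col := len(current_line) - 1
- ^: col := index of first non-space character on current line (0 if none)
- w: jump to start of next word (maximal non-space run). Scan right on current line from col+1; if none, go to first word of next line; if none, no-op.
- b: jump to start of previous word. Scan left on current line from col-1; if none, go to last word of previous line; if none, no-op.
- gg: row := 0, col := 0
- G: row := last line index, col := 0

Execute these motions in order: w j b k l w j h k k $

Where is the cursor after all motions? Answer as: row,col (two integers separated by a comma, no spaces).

After 1 (w): row=0 col=3 char='f'
After 2 (j): row=1 col=3 char='n'
After 3 (b): row=1 col=0 char='c'
After 4 (k): row=0 col=0 char='_'
After 5 (l): row=0 col=1 char='_'
After 6 (w): row=0 col=3 char='f'
After 7 (j): row=1 col=3 char='n'
After 8 (h): row=1 col=2 char='a'
After 9 (k): row=0 col=2 char='_'
After 10 (k): row=0 col=2 char='_'
After 11 ($): row=0 col=12 char='n'

Answer: 0,12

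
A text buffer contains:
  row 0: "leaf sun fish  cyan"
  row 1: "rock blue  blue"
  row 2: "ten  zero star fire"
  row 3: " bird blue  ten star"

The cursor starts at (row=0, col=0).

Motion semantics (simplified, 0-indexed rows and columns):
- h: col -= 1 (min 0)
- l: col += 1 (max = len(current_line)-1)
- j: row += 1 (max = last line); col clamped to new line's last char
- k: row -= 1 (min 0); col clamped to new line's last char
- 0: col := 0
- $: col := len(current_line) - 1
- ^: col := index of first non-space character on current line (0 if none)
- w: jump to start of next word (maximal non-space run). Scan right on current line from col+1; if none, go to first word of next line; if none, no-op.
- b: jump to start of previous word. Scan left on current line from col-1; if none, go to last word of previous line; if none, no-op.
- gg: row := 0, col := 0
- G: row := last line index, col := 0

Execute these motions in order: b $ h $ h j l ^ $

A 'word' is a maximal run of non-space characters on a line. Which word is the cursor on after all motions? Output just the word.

Answer: blue

Derivation:
After 1 (b): row=0 col=0 char='l'
After 2 ($): row=0 col=18 char='n'
After 3 (h): row=0 col=17 char='a'
After 4 ($): row=0 col=18 char='n'
After 5 (h): row=0 col=17 char='a'
After 6 (j): row=1 col=14 char='e'
After 7 (l): row=1 col=14 char='e'
After 8 (^): row=1 col=0 char='r'
After 9 ($): row=1 col=14 char='e'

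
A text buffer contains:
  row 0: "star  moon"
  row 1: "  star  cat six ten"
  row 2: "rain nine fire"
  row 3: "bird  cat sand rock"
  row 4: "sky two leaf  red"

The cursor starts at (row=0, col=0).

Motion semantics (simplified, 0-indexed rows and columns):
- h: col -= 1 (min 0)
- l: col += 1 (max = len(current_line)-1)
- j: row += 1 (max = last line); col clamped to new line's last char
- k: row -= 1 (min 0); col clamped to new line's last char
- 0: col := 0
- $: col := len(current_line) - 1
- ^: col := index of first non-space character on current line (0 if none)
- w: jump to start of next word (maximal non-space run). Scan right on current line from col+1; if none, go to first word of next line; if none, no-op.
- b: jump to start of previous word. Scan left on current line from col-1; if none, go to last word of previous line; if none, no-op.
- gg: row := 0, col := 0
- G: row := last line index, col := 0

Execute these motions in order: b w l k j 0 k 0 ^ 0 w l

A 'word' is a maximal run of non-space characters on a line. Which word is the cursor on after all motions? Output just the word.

Answer: moon

Derivation:
After 1 (b): row=0 col=0 char='s'
After 2 (w): row=0 col=6 char='m'
After 3 (l): row=0 col=7 char='o'
After 4 (k): row=0 col=7 char='o'
After 5 (j): row=1 col=7 char='_'
After 6 (0): row=1 col=0 char='_'
After 7 (k): row=0 col=0 char='s'
After 8 (0): row=0 col=0 char='s'
After 9 (^): row=0 col=0 char='s'
After 10 (0): row=0 col=0 char='s'
After 11 (w): row=0 col=6 char='m'
After 12 (l): row=0 col=7 char='o'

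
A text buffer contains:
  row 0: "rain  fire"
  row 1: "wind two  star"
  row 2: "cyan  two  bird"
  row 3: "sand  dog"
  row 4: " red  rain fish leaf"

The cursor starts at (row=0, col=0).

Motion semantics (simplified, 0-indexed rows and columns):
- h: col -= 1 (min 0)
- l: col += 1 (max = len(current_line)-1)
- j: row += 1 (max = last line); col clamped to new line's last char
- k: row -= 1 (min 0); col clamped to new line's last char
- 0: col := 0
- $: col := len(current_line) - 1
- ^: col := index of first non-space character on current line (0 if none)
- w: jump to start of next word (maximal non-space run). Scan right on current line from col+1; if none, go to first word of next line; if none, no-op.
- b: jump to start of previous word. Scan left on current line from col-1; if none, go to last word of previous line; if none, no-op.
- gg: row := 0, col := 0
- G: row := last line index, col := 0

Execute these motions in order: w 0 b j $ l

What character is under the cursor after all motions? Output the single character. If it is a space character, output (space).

Answer: r

Derivation:
After 1 (w): row=0 col=6 char='f'
After 2 (0): row=0 col=0 char='r'
After 3 (b): row=0 col=0 char='r'
After 4 (j): row=1 col=0 char='w'
After 5 ($): row=1 col=13 char='r'
After 6 (l): row=1 col=13 char='r'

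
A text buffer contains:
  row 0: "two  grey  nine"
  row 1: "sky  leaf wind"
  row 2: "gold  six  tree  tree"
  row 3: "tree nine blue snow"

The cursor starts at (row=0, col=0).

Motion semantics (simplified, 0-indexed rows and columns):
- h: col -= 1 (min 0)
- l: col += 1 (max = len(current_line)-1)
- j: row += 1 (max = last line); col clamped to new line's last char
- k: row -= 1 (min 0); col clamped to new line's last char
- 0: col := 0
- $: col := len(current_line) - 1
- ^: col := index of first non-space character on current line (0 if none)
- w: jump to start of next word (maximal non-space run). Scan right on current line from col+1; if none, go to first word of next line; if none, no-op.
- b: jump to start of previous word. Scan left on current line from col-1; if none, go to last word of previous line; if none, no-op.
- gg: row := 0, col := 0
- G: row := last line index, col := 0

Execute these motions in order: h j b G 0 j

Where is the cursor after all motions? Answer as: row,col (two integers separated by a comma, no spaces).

Answer: 3,0

Derivation:
After 1 (h): row=0 col=0 char='t'
After 2 (j): row=1 col=0 char='s'
After 3 (b): row=0 col=11 char='n'
After 4 (G): row=3 col=0 char='t'
After 5 (0): row=3 col=0 char='t'
After 6 (j): row=3 col=0 char='t'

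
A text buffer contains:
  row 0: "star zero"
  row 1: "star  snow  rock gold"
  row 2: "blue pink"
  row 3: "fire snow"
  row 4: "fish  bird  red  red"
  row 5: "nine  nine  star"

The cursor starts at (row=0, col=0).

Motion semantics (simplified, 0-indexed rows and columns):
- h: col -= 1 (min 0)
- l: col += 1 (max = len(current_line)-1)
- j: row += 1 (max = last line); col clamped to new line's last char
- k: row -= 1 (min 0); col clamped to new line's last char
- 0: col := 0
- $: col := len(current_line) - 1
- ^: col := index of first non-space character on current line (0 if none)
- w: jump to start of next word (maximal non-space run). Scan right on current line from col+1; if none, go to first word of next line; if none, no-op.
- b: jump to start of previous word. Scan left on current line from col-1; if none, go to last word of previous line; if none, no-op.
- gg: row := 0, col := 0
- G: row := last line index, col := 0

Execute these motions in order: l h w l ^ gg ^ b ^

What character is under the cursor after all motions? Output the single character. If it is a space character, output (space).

After 1 (l): row=0 col=1 char='t'
After 2 (h): row=0 col=0 char='s'
After 3 (w): row=0 col=5 char='z'
After 4 (l): row=0 col=6 char='e'
After 5 (^): row=0 col=0 char='s'
After 6 (gg): row=0 col=0 char='s'
After 7 (^): row=0 col=0 char='s'
After 8 (b): row=0 col=0 char='s'
After 9 (^): row=0 col=0 char='s'

Answer: s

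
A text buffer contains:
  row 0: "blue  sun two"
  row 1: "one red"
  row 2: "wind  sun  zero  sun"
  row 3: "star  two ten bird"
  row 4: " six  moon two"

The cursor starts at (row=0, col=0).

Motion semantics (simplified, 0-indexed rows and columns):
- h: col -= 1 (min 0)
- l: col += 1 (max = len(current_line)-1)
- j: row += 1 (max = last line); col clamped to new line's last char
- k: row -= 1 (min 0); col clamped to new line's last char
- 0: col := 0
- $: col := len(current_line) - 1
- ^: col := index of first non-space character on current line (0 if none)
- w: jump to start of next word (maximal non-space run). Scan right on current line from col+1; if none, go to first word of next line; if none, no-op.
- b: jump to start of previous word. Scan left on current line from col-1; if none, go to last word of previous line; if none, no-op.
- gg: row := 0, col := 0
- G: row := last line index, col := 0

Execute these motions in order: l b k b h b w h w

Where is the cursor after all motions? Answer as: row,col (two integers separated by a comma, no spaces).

Answer: 0,6

Derivation:
After 1 (l): row=0 col=1 char='l'
After 2 (b): row=0 col=0 char='b'
After 3 (k): row=0 col=0 char='b'
After 4 (b): row=0 col=0 char='b'
After 5 (h): row=0 col=0 char='b'
After 6 (b): row=0 col=0 char='b'
After 7 (w): row=0 col=6 char='s'
After 8 (h): row=0 col=5 char='_'
After 9 (w): row=0 col=6 char='s'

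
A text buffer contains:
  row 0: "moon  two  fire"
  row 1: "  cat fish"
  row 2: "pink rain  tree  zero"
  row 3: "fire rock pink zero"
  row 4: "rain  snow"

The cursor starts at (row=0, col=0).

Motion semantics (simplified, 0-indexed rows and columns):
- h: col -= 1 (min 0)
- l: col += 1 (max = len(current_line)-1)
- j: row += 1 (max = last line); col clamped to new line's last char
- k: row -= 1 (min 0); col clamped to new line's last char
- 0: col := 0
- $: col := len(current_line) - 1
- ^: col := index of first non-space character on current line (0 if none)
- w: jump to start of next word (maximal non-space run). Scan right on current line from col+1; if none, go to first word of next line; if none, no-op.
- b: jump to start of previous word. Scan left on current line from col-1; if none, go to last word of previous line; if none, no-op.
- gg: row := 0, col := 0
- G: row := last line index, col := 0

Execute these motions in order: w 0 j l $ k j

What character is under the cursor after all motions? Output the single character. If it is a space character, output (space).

Answer: h

Derivation:
After 1 (w): row=0 col=6 char='t'
After 2 (0): row=0 col=0 char='m'
After 3 (j): row=1 col=0 char='_'
After 4 (l): row=1 col=1 char='_'
After 5 ($): row=1 col=9 char='h'
After 6 (k): row=0 col=9 char='_'
After 7 (j): row=1 col=9 char='h'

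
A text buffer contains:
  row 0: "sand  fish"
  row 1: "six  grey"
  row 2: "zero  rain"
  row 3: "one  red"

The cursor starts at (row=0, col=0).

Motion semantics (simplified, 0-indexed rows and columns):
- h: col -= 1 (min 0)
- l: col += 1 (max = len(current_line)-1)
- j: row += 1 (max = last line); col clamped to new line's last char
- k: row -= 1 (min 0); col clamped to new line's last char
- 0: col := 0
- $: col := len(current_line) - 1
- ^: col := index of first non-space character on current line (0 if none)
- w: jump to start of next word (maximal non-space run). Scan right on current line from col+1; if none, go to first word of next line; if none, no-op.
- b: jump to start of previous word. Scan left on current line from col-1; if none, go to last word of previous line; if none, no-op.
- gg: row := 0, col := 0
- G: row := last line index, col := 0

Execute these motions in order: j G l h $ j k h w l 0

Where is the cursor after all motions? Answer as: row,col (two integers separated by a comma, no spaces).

After 1 (j): row=1 col=0 char='s'
After 2 (G): row=3 col=0 char='o'
After 3 (l): row=3 col=1 char='n'
After 4 (h): row=3 col=0 char='o'
After 5 ($): row=3 col=7 char='d'
After 6 (j): row=3 col=7 char='d'
After 7 (k): row=2 col=7 char='a'
After 8 (h): row=2 col=6 char='r'
After 9 (w): row=3 col=0 char='o'
After 10 (l): row=3 col=1 char='n'
After 11 (0): row=3 col=0 char='o'

Answer: 3,0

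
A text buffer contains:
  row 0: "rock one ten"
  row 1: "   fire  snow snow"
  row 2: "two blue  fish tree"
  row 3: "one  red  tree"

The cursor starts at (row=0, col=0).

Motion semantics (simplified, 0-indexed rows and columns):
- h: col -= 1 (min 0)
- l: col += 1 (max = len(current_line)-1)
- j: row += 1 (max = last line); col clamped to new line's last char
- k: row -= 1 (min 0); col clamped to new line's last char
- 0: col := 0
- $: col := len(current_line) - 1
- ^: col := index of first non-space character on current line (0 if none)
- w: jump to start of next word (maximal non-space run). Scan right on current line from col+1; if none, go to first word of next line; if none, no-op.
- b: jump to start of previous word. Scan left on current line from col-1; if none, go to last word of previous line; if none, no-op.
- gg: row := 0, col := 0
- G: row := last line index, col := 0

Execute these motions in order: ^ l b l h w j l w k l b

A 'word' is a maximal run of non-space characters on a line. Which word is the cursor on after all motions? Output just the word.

Answer: ten

Derivation:
After 1 (^): row=0 col=0 char='r'
After 2 (l): row=0 col=1 char='o'
After 3 (b): row=0 col=0 char='r'
After 4 (l): row=0 col=1 char='o'
After 5 (h): row=0 col=0 char='r'
After 6 (w): row=0 col=5 char='o'
After 7 (j): row=1 col=5 char='r'
After 8 (l): row=1 col=6 char='e'
After 9 (w): row=1 col=9 char='s'
After 10 (k): row=0 col=9 char='t'
After 11 (l): row=0 col=10 char='e'
After 12 (b): row=0 col=9 char='t'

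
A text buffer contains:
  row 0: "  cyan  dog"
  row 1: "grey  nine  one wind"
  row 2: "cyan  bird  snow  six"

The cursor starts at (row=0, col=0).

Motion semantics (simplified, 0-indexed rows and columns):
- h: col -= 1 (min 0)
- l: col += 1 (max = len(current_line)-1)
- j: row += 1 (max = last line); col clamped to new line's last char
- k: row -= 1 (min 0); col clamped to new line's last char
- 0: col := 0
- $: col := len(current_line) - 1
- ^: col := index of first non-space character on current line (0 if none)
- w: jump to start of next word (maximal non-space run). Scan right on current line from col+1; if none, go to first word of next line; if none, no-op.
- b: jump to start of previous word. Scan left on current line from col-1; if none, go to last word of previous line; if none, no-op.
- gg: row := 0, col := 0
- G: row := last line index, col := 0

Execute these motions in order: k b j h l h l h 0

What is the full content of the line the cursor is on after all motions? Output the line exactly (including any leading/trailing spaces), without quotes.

After 1 (k): row=0 col=0 char='_'
After 2 (b): row=0 col=0 char='_'
After 3 (j): row=1 col=0 char='g'
After 4 (h): row=1 col=0 char='g'
After 5 (l): row=1 col=1 char='r'
After 6 (h): row=1 col=0 char='g'
After 7 (l): row=1 col=1 char='r'
After 8 (h): row=1 col=0 char='g'
After 9 (0): row=1 col=0 char='g'

Answer: grey  nine  one wind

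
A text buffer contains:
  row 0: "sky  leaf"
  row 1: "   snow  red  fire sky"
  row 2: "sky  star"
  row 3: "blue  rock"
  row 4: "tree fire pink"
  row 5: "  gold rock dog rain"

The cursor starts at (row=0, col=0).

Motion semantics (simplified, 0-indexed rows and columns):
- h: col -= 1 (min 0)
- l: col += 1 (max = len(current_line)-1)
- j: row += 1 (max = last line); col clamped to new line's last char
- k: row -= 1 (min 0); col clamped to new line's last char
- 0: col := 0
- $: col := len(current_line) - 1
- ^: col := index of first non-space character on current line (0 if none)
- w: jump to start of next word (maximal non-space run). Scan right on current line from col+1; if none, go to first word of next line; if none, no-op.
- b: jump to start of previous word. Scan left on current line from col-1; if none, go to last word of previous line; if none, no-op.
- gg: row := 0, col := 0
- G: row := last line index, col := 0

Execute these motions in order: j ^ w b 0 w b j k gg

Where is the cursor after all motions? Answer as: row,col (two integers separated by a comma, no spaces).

Answer: 0,0

Derivation:
After 1 (j): row=1 col=0 char='_'
After 2 (^): row=1 col=3 char='s'
After 3 (w): row=1 col=9 char='r'
After 4 (b): row=1 col=3 char='s'
After 5 (0): row=1 col=0 char='_'
After 6 (w): row=1 col=3 char='s'
After 7 (b): row=0 col=5 char='l'
After 8 (j): row=1 col=5 char='o'
After 9 (k): row=0 col=5 char='l'
After 10 (gg): row=0 col=0 char='s'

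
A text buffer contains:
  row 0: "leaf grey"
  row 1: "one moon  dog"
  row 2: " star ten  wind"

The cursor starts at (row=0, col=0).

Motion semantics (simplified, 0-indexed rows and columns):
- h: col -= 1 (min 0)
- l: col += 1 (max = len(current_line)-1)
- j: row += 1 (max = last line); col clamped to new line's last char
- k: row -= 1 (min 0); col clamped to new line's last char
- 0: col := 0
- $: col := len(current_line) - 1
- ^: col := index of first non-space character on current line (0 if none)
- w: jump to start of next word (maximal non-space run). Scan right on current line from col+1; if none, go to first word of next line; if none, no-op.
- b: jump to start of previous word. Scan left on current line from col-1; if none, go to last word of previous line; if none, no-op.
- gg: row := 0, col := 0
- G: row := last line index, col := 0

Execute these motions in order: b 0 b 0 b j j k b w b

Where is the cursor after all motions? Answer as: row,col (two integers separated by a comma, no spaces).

After 1 (b): row=0 col=0 char='l'
After 2 (0): row=0 col=0 char='l'
After 3 (b): row=0 col=0 char='l'
After 4 (0): row=0 col=0 char='l'
After 5 (b): row=0 col=0 char='l'
After 6 (j): row=1 col=0 char='o'
After 7 (j): row=2 col=0 char='_'
After 8 (k): row=1 col=0 char='o'
After 9 (b): row=0 col=5 char='g'
After 10 (w): row=1 col=0 char='o'
After 11 (b): row=0 col=5 char='g'

Answer: 0,5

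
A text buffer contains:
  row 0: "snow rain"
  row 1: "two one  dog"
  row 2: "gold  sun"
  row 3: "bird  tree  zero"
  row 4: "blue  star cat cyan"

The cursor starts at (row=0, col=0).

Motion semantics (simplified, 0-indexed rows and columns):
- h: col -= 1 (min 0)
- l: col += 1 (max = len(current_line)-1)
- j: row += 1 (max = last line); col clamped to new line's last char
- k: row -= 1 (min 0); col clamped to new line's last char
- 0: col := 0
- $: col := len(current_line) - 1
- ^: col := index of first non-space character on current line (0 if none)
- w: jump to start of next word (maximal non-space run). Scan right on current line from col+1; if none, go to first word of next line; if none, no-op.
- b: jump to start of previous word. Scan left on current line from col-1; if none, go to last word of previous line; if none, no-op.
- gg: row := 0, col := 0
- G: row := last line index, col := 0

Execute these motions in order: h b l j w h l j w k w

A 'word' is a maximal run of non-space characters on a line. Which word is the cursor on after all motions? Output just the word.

After 1 (h): row=0 col=0 char='s'
After 2 (b): row=0 col=0 char='s'
After 3 (l): row=0 col=1 char='n'
After 4 (j): row=1 col=1 char='w'
After 5 (w): row=1 col=4 char='o'
After 6 (h): row=1 col=3 char='_'
After 7 (l): row=1 col=4 char='o'
After 8 (j): row=2 col=4 char='_'
After 9 (w): row=2 col=6 char='s'
After 10 (k): row=1 col=6 char='e'
After 11 (w): row=1 col=9 char='d'

Answer: dog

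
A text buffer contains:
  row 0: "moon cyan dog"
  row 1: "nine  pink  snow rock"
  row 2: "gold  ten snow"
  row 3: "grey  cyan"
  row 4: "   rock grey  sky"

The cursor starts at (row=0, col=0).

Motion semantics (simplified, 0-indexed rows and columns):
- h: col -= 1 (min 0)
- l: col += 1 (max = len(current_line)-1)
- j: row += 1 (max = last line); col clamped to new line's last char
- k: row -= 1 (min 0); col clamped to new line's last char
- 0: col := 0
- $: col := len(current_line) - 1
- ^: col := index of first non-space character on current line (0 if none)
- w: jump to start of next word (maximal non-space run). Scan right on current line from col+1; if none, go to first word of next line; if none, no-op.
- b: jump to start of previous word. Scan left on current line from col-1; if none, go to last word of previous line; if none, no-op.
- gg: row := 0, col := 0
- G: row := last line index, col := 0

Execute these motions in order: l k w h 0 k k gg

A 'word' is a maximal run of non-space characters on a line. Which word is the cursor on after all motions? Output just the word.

After 1 (l): row=0 col=1 char='o'
After 2 (k): row=0 col=1 char='o'
After 3 (w): row=0 col=5 char='c'
After 4 (h): row=0 col=4 char='_'
After 5 (0): row=0 col=0 char='m'
After 6 (k): row=0 col=0 char='m'
After 7 (k): row=0 col=0 char='m'
After 8 (gg): row=0 col=0 char='m'

Answer: moon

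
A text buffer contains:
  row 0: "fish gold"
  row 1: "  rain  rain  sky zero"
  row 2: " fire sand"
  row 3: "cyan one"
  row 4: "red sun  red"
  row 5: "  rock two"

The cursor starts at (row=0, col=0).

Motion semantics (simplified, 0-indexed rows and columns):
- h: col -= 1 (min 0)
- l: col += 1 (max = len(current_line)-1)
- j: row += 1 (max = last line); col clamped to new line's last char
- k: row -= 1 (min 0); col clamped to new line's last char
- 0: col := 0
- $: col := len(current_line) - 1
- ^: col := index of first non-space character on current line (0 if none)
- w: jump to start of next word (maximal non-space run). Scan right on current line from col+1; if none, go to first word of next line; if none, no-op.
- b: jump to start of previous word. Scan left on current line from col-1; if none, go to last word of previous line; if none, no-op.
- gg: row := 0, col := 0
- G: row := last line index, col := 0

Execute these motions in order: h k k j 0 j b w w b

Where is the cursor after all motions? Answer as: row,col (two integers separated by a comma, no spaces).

Answer: 2,1

Derivation:
After 1 (h): row=0 col=0 char='f'
After 2 (k): row=0 col=0 char='f'
After 3 (k): row=0 col=0 char='f'
After 4 (j): row=1 col=0 char='_'
After 5 (0): row=1 col=0 char='_'
After 6 (j): row=2 col=0 char='_'
After 7 (b): row=1 col=18 char='z'
After 8 (w): row=2 col=1 char='f'
After 9 (w): row=2 col=6 char='s'
After 10 (b): row=2 col=1 char='f'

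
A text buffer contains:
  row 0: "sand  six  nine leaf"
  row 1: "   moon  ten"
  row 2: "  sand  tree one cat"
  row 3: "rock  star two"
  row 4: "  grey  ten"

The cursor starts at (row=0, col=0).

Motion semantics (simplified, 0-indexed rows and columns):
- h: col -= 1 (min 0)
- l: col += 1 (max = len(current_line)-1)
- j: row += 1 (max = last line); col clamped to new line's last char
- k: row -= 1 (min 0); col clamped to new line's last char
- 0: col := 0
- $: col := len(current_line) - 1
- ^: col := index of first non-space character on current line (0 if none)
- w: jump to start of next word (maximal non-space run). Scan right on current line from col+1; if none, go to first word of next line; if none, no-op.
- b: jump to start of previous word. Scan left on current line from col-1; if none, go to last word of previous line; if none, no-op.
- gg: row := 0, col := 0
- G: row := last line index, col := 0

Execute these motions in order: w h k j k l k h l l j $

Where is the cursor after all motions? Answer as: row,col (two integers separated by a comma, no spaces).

Answer: 1,11

Derivation:
After 1 (w): row=0 col=6 char='s'
After 2 (h): row=0 col=5 char='_'
After 3 (k): row=0 col=5 char='_'
After 4 (j): row=1 col=5 char='o'
After 5 (k): row=0 col=5 char='_'
After 6 (l): row=0 col=6 char='s'
After 7 (k): row=0 col=6 char='s'
After 8 (h): row=0 col=5 char='_'
After 9 (l): row=0 col=6 char='s'
After 10 (l): row=0 col=7 char='i'
After 11 (j): row=1 col=7 char='_'
After 12 ($): row=1 col=11 char='n'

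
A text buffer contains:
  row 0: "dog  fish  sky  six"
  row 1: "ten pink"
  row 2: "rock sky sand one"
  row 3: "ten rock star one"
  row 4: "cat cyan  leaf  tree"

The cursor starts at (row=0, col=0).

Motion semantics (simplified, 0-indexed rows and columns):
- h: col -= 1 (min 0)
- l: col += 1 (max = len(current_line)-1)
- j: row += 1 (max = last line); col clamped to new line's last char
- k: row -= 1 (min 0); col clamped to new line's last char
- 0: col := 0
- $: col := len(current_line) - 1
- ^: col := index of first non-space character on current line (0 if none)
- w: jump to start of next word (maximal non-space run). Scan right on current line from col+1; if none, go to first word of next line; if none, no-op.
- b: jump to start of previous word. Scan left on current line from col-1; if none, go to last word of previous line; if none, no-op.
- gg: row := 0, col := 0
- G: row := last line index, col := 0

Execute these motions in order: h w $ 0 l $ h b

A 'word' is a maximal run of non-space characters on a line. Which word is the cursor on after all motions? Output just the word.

After 1 (h): row=0 col=0 char='d'
After 2 (w): row=0 col=5 char='f'
After 3 ($): row=0 col=18 char='x'
After 4 (0): row=0 col=0 char='d'
After 5 (l): row=0 col=1 char='o'
After 6 ($): row=0 col=18 char='x'
After 7 (h): row=0 col=17 char='i'
After 8 (b): row=0 col=16 char='s'

Answer: six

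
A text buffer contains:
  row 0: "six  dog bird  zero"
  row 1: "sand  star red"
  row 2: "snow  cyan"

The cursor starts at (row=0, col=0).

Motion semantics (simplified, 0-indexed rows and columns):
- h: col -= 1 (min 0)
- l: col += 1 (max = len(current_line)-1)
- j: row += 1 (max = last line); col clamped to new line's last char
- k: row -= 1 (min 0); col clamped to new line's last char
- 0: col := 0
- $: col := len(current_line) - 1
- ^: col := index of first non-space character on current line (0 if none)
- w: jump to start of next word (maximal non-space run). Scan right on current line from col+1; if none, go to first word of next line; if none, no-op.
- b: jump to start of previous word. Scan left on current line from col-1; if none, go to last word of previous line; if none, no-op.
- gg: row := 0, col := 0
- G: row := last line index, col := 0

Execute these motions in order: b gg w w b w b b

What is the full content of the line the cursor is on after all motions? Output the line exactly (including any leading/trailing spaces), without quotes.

Answer: six  dog bird  zero

Derivation:
After 1 (b): row=0 col=0 char='s'
After 2 (gg): row=0 col=0 char='s'
After 3 (w): row=0 col=5 char='d'
After 4 (w): row=0 col=9 char='b'
After 5 (b): row=0 col=5 char='d'
After 6 (w): row=0 col=9 char='b'
After 7 (b): row=0 col=5 char='d'
After 8 (b): row=0 col=0 char='s'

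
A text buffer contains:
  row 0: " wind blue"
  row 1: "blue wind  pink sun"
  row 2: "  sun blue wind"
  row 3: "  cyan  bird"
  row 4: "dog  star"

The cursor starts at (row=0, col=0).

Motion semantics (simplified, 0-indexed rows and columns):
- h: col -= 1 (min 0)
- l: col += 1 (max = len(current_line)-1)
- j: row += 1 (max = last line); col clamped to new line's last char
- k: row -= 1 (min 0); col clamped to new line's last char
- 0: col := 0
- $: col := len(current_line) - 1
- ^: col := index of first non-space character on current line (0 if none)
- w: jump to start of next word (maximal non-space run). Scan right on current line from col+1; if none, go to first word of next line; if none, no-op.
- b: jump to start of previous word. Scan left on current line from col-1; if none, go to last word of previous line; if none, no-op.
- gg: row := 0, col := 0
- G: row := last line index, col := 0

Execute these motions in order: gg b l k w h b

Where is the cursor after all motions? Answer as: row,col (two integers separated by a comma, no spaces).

After 1 (gg): row=0 col=0 char='_'
After 2 (b): row=0 col=0 char='_'
After 3 (l): row=0 col=1 char='w'
After 4 (k): row=0 col=1 char='w'
After 5 (w): row=0 col=6 char='b'
After 6 (h): row=0 col=5 char='_'
After 7 (b): row=0 col=1 char='w'

Answer: 0,1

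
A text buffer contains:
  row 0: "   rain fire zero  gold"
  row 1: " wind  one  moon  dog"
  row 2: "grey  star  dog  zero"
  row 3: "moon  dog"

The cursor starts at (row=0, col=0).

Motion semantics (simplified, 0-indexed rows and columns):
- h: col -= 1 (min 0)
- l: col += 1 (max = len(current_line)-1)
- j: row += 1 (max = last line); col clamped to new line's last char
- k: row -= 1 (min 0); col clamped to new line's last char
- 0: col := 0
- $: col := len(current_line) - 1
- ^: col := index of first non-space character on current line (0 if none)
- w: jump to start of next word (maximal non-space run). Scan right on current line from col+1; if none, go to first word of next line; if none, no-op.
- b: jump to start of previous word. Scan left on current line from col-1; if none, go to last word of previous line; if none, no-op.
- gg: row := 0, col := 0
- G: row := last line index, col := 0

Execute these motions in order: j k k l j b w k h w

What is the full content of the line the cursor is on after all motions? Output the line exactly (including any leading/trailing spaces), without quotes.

Answer:    rain fire zero  gold

Derivation:
After 1 (j): row=1 col=0 char='_'
After 2 (k): row=0 col=0 char='_'
After 3 (k): row=0 col=0 char='_'
After 4 (l): row=0 col=1 char='_'
After 5 (j): row=1 col=1 char='w'
After 6 (b): row=0 col=19 char='g'
After 7 (w): row=1 col=1 char='w'
After 8 (k): row=0 col=1 char='_'
After 9 (h): row=0 col=0 char='_'
After 10 (w): row=0 col=3 char='r'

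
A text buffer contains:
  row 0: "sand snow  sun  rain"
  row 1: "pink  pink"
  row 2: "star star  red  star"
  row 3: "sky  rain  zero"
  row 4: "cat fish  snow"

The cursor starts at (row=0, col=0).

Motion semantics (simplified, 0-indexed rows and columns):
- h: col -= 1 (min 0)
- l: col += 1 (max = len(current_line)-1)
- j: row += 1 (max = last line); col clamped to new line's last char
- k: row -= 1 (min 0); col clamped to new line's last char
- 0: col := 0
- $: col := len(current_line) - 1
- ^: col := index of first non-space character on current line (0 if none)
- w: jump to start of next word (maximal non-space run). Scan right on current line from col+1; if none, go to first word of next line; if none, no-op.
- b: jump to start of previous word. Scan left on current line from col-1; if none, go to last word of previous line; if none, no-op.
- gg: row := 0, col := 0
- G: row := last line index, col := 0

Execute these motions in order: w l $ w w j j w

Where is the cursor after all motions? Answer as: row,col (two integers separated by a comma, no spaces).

Answer: 3,11

Derivation:
After 1 (w): row=0 col=5 char='s'
After 2 (l): row=0 col=6 char='n'
After 3 ($): row=0 col=19 char='n'
After 4 (w): row=1 col=0 char='p'
After 5 (w): row=1 col=6 char='p'
After 6 (j): row=2 col=6 char='t'
After 7 (j): row=3 col=6 char='a'
After 8 (w): row=3 col=11 char='z'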